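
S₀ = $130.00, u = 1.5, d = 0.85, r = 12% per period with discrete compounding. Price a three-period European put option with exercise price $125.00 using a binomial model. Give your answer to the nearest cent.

$6.42

Risk-neutral probability p = (1 + 0.12 − 0.85)/(1.5 − 0.85) = 0.2700/0.6500 = 0.4154
Terminal stock prices: S_uuu = 438.8, S_uud = 248.6, S_udd = 140.9, S_ddd = 79.84
Terminal payoffs (K − S): max(-313.8, 0) = 0, max(-123.6, 0) = 0, max(-15.89, 0) = 0, max(45.16, 0) = 45.16
Node uu (S = 292.5): V_uu = 1/1.12·[0.4154·0.0000 + 0.5846·0.0000] = 0.0000
Node ud (S = 165.8): V_ud = 1/1.12·[0.4154·0.0000 + 0.5846·0.0000] = 0.0000
Node dd (S = 93.92): V_dd = 1/1.12·[0.4154·0.0000 + 0.5846·45.1638] = 23.5745
Node u (S = 195): V_u = 1/1.12·[0.4154·0.0000 + 0.5846·0.0000] = 0.0000
Node d (S = 110.5): V_d = 1/1.12·[0.4154·0.0000 + 0.5846·23.5745] = 12.3054
Node 0 (S = 130): V_0 = 1/1.12·[0.4154·0.0000 + 0.5846·12.3054] = 6.4231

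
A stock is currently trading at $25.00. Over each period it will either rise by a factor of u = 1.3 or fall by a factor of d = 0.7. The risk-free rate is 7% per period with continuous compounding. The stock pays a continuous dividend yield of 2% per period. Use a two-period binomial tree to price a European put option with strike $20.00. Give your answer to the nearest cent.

Per-period risk-free factor R = e^0.07 = 1.0725; dividend-adjusted growth = e^(0.07−0.02) = 1.0513.
Risk-neutral probability p = (1.0513 − 0.7)/(1.3 − 0.7) = 0.3513/0.6000 = 0.5855
Terminal stock prices: S_uu = 42.25, S_ud = 22.75, S_dd = 12.25
Terminal payoffs (K − S): max(-22.25, 0) = 0, max(-2.75, 0) = 0, max(7.75, 0) = 7.75
Node u (S = 32.5): V_u = e^(−0.07)·[0.5855·0.0000 + 0.4145·0.0000] = 0.0000
Node d (S = 17.5): V_d = e^(−0.07)·[0.5855·0.0000 + 0.4145·7.7500] = 2.9955
Node 0 (S = 25): V_0 = e^(−0.07)·[0.5855·0.0000 + 0.4145·2.9955] = 1.1578

$1.16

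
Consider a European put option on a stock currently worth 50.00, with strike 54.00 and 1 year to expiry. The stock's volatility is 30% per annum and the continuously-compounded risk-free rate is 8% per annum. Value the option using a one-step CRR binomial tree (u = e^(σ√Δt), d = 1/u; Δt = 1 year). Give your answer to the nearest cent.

CRR parameters: u = e^(σ√Δt) = e^(0.3·√1) = 1.3499, d = 1/u = 0.7408
Per-period rate: rΔt = 0.08·1 = 0.08, so R = e^0.08 = 1.0833
Risk-neutral probability p = (e^0.08 − 0.7408)/(1.3499 − 0.7408) = 0.3425/0.6090 = 0.5623
Terminal stock prices: S_u = 67.49, S_d = 37.04
Terminal payoffs (K − S): max(-13.49, 0) = 0, max(16.96, 0) = 16.96
Node 0 (S = 50): V_0 = e^(−0.08)·[0.5623·0.0000 + 0.4377·16.9591] = 6.8521

6.85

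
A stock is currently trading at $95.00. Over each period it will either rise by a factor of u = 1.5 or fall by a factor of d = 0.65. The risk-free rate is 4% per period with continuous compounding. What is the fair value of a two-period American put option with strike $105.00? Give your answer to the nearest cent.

Risk-neutral probability p = (e^0.04 − 0.65)/(1.5 − 0.65) = 0.3908/0.8500 = 0.4598
Terminal stock prices: S_uu = 213.8, S_ud = 92.62, S_dd = 40.14
Terminal payoffs (K − S): max(-108.8, 0) = 0, max(12.38, 0) = 12.38, max(64.86, 0) = 64.86
Node u (S = 142.5): continuation = e^(−0.04)·[0.4598·0.0000 + 0.5402·12.3750] = 6.4231; exercise value = 0.0000 ≤ continuation, so V_u = 6.4231
Node d (S = 61.75): continuation = e^(−0.04)·[0.4598·12.3750 + 0.5402·64.8625] = 39.1329; exercise value = 43.2500 > continuation, so V_d = 43.2500 (exercise)
Node 0 (S = 95): continuation = e^(−0.04)·[0.4598·6.4231 + 0.5402·43.2500] = 25.2859; exercise value = 10.0000 ≤ continuation, so V_0 = 25.2859

$25.29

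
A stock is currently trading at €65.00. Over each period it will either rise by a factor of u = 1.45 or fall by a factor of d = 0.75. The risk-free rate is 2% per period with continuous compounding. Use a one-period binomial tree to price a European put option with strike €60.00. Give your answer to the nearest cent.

Risk-neutral probability p = (e^0.02 − 0.75)/(1.45 − 0.75) = 0.2702/0.7000 = 0.3860
Terminal stock prices: S_u = 94.25, S_d = 48.75
Terminal payoffs (K − S): max(-34.25, 0) = 0, max(11.25, 0) = 11.25
Node 0 (S = 65): V_0 = e^(−0.02)·[0.3860·0.0000 + 0.6140·11.2500] = 6.7707

€6.77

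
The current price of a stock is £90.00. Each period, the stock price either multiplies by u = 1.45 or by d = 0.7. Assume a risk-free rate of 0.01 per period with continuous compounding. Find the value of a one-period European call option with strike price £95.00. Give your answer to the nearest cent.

£14.53

Risk-neutral probability p = (e^0.01 − 0.7)/(1.45 − 0.7) = 0.3101/0.7500 = 0.4134
Terminal stock prices: S_u = 130.5, S_d = 63
Terminal payoffs (S − K): max(35.5, 0) = 35.5, max(-32, 0) = 0
Node 0 (S = 90): V_0 = e^(−0.01)·[0.4134·35.5000 + 0.5866·0.0000] = 14.5297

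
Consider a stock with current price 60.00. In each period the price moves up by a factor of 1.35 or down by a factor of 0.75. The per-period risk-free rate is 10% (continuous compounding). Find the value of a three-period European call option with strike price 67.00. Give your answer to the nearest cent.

17.16

Risk-neutral probability p = (e^0.1 − 0.75)/(1.35 − 0.75) = 0.3552/0.6000 = 0.5920
Terminal stock prices: S_uuu = 147.6, S_uud = 82.01, S_udd = 45.56, S_ddd = 25.31
Terminal payoffs (S − K): max(80.62, 0) = 80.62, max(15.01, 0) = 15.01, max(-21.44, 0) = 0, max(-41.69, 0) = 0
Node uu (S = 109.4): V_uu = e^(−0.1)·[0.5920·80.6225 + 0.4080·15.0125] = 48.7259
Node ud (S = 60.75): V_ud = e^(−0.1)·[0.5920·15.0125 + 0.4080·0.0000] = 8.0410
Node dd (S = 33.75): V_dd = e^(−0.1)·[0.5920·0.0000 + 0.4080·0.0000] = 0.0000
Node u (S = 81): V_u = e^(−0.1)·[0.5920·48.7259 + 0.4080·8.0410] = 29.0674
Node d (S = 45): V_d = e^(−0.1)·[0.5920·8.0410 + 0.4080·0.0000] = 4.3069
Node 0 (S = 60): V_0 = e^(−0.1)·[0.5920·29.0674 + 0.4080·4.3069] = 17.1593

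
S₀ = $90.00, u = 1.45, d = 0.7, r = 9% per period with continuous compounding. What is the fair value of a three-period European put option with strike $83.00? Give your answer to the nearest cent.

$9.41

Risk-neutral probability p = (e^0.09 − 0.7)/(1.45 − 0.7) = 0.3942/0.7500 = 0.5256
Terminal stock prices: S_uuu = 274.4, S_uud = 132.5, S_udd = 63.94, S_ddd = 30.87
Terminal payoffs (K − S): max(-191.4, 0) = 0, max(-49.46, 0) = 0, max(19.06, 0) = 19.06, max(52.13, 0) = 52.13
Node uu (S = 189.2): V_uu = e^(−0.09)·[0.5256·0.0000 + 0.4744·0.0000] = 0.0000
Node ud (S = 91.35): V_ud = e^(−0.09)·[0.5256·0.0000 + 0.4744·19.0550] = 8.2623
Node dd (S = 44.1): V_dd = e^(−0.09)·[0.5256·19.0550 + 0.4744·52.1300] = 31.7563
Node u (S = 130.5): V_u = e^(−0.09)·[0.5256·0.0000 + 0.4744·8.2623] = 3.5825
Node d (S = 63): V_d = e^(−0.09)·[0.5256·8.2623 + 0.4744·31.7563] = 17.7382
Node 0 (S = 90): V_0 = e^(−0.09)·[0.5256·3.5825 + 0.4744·17.7382] = 9.4121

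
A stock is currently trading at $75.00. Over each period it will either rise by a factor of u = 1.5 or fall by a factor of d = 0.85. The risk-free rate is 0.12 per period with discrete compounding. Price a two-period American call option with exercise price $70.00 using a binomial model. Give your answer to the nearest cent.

$23.50

Risk-neutral probability p = (1 + 0.12 − 0.85)/(1.5 − 0.85) = 0.2700/0.6500 = 0.4154
Terminal stock prices: S_uu = 168.8, S_ud = 95.62, S_dd = 54.19
Terminal payoffs (S − K): max(98.75, 0) = 98.75, max(25.62, 0) = 25.62, max(-15.81, 0) = 0
Node u (S = 112.5): continuation = 1/1.12·[0.4154·98.7500 + 0.5846·25.6250] = 50.0000; exercise value = 42.5000 ≤ continuation, so V_u = 50.0000
Node d (S = 63.75): continuation = 1/1.12·[0.4154·25.6250 + 0.5846·0.0000] = 9.5038; exercise value = 0.0000 ≤ continuation, so V_d = 9.5038
Node 0 (S = 75): continuation = 1/1.12·[0.4154·50.0000 + 0.5846·9.5038] = 23.5047; exercise value = 5.0000 ≤ continuation, so V_0 = 23.5047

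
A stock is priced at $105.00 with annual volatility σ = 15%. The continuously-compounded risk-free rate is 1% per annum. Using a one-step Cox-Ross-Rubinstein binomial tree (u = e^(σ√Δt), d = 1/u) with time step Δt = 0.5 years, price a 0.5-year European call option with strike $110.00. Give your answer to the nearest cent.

$3.34

CRR parameters: u = e^(σ√Δt) = e^(0.15·√0.5) = 1.1119, d = 1/u = 0.8994
Per-period rate: rΔt = 0.01·0.5 = 0.005, so R = e^0.005 = 1.0050
Risk-neutral probability p = (e^0.005 − 0.8994)/(1.1119 − 0.8994) = 0.1056/0.2125 = 0.4971
Terminal stock prices: S_u = 116.7, S_d = 94.43
Terminal payoffs (S − K): max(6.749, 0) = 6.749, max(-15.57, 0) = 0
Node 0 (S = 105): V_0 = e^(−0.005)·[0.4971·6.7490 + 0.5029·0.0000] = 3.3382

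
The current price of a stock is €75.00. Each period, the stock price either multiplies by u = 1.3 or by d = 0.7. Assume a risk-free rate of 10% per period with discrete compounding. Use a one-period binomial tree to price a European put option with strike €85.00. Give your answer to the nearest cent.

Risk-neutral probability p = (1 + 0.1 − 0.7)/(1.3 − 0.7) = 0.4000/0.6000 = 0.6667
Terminal stock prices: S_u = 97.5, S_d = 52.5
Terminal payoffs (K − S): max(-12.5, 0) = 0, max(32.5, 0) = 32.5
Node 0 (S = 75): V_0 = 1/1.1·[0.6667·0.0000 + 0.3333·32.5000] = 9.8485

€9.85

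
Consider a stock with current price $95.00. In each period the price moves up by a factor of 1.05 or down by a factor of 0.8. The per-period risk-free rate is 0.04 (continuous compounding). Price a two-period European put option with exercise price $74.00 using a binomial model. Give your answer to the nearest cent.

Risk-neutral probability p = (e^0.04 − 0.8)/(1.05 − 0.8) = 0.2408/0.2500 = 0.9632
Terminal stock prices: S_uu = 104.7, S_ud = 79.8, S_dd = 60.8
Terminal payoffs (K − S): max(-30.74, 0) = 0, max(-5.8, 0) = 0, max(13.2, 0) = 13.2
Node u (S = 99.75): V_u = e^(−0.04)·[0.9632·0.0000 + 0.0368·0.0000] = 0.0000
Node d (S = 76): V_d = e^(−0.04)·[0.9632·0.0000 + 0.0368·13.2000] = 0.4662
Node 0 (S = 95): V_0 = e^(−0.04)·[0.9632·0.0000 + 0.0368·0.4662] = 0.0165

$0.02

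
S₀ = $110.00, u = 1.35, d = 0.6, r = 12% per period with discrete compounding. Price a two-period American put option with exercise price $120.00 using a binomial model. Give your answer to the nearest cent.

$20.02

Risk-neutral probability p = (1 + 0.12 − 0.6)/(1.35 − 0.6) = 0.5200/0.7500 = 0.6933
Terminal stock prices: S_uu = 200.5, S_ud = 89.1, S_dd = 39.6
Terminal payoffs (K − S): max(-80.48, 0) = 0, max(30.9, 0) = 30.9, max(80.4, 0) = 80.4
Node u (S = 148.5): continuation = 1/1.12·[0.6933·0.0000 + 0.3067·30.9000] = 8.4607; exercise value = 0.0000 ≤ continuation, so V_u = 8.4607
Node d (S = 66): continuation = 1/1.12·[0.6933·30.9000 + 0.3067·80.4000] = 41.1429; exercise value = 54.0000 > continuation, so V_d = 54.0000 (exercise)
Node 0 (S = 110): continuation = 1/1.12·[0.6933·8.4607 + 0.3067·54.0000] = 20.0233; exercise value = 10.0000 ≤ continuation, so V_0 = 20.0233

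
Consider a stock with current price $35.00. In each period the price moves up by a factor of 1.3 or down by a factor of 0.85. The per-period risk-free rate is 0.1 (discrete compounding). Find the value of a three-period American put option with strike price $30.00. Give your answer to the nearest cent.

Risk-neutral probability p = (1 + 0.1 − 0.85)/(1.3 − 0.85) = 0.2500/0.4500 = 0.5556
Terminal stock prices: S_uuu = 76.89, S_uud = 50.28, S_udd = 32.87, S_ddd = 21.49
Terminal payoffs (K − S): max(-46.89, 0) = 0, max(-20.28, 0) = 0, max(-2.874, 0) = 0, max(8.506, 0) = 8.506
Node uu (S = 59.15): continuation = 1/1.1·[0.5556·0.0000 + 0.4444·0.0000] = 0.0000; exercise value = 0.0000 ≤ continuation, so V_uu = 0.0000
Node ud (S = 38.67): continuation = 1/1.1·[0.5556·0.0000 + 0.4444·0.0000] = 0.0000; exercise value = 0.0000 ≤ continuation, so V_ud = 0.0000
Node dd (S = 25.29): continuation = 1/1.1·[0.5556·0.0000 + 0.4444·8.5056] = 3.4366; exercise value = 4.7125 > continuation, so V_dd = 4.7125 (exercise)
Node u (S = 45.5): continuation = 1/1.1·[0.5556·0.0000 + 0.4444·0.0000] = 0.0000; exercise value = 0.0000 ≤ continuation, so V_u = 0.0000
Node d (S = 29.75): continuation = 1/1.1·[0.5556·0.0000 + 0.4444·4.7125] = 1.9040; exercise value = 0.2500 ≤ continuation, so V_d = 1.9040
Node 0 (S = 35): continuation = 1/1.1·[0.5556·0.0000 + 0.4444·1.9040] = 0.7693; exercise value = 0.0000 ≤ continuation, so V_0 = 0.7693

$0.77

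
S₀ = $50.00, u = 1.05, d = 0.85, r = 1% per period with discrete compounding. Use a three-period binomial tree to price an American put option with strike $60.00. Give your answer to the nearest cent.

Risk-neutral probability p = (1 + 0.01 − 0.85)/(1.05 − 0.85) = 0.1600/0.2000 = 0.8000
Terminal stock prices: S_uuu = 57.88, S_uud = 46.86, S_udd = 37.93, S_ddd = 30.71
Terminal payoffs (K − S): max(2.119, 0) = 2.119, max(13.14, 0) = 13.14, max(22.07, 0) = 22.07, max(29.29, 0) = 29.29
Node uu (S = 55.12): continuation = 1/1.01·[0.8000·2.1187 + 0.2000·13.1438] = 4.2809; exercise value = 4.8750 > continuation, so V_uu = 4.8750 (exercise)
Node ud (S = 44.62): continuation = 1/1.01·[0.8000·13.1438 + 0.2000·22.0688] = 14.7809; exercise value = 15.3750 > continuation, so V_ud = 15.3750 (exercise)
Node dd (S = 36.12): continuation = 1/1.01·[0.8000·22.0688 + 0.2000·29.2938] = 23.2809; exercise value = 23.8750 > continuation, so V_dd = 23.8750 (exercise)
Node u (S = 52.5): continuation = 1/1.01·[0.8000·4.8750 + 0.2000·15.3750] = 6.9059; exercise value = 7.5000 > continuation, so V_u = 7.5000 (exercise)
Node d (S = 42.5): continuation = 1/1.01·[0.8000·15.3750 + 0.2000·23.8750] = 16.9059; exercise value = 17.5000 > continuation, so V_d = 17.5000 (exercise)
Node 0 (S = 50): continuation = 1/1.01·[0.8000·7.5000 + 0.2000·17.5000] = 9.4059; exercise value = 10.0000 > continuation, so V_0 = 10.0000 (exercise)

$10.00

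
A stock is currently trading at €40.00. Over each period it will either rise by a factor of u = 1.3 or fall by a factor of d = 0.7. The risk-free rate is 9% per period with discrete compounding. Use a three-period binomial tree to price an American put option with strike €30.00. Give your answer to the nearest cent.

€1.63

Risk-neutral probability p = (1 + 0.09 − 0.7)/(1.3 − 0.7) = 0.3900/0.6000 = 0.6500
Terminal stock prices: S_uuu = 87.88, S_uud = 47.32, S_udd = 25.48, S_ddd = 13.72
Terminal payoffs (K − S): max(-57.88, 0) = 0, max(-17.32, 0) = 0, max(4.52, 0) = 4.52, max(16.28, 0) = 16.28
Node uu (S = 67.6): continuation = 1/1.09·[0.6500·0.0000 + 0.3500·0.0000] = 0.0000; exercise value = 0.0000 ≤ continuation, so V_uu = 0.0000
Node ud (S = 36.4): continuation = 1/1.09·[0.6500·0.0000 + 0.3500·4.5200] = 1.4514; exercise value = 0.0000 ≤ continuation, so V_ud = 1.4514
Node dd (S = 19.6): continuation = 1/1.09·[0.6500·4.5200 + 0.3500·16.2800] = 7.9229; exercise value = 10.4000 > continuation, so V_dd = 10.4000 (exercise)
Node u (S = 52): continuation = 1/1.09·[0.6500·0.0000 + 0.3500·1.4514] = 0.4660; exercise value = 0.0000 ≤ continuation, so V_u = 0.4660
Node d (S = 28): continuation = 1/1.09·[0.6500·1.4514 + 0.3500·10.4000] = 4.2049; exercise value = 2.0000 ≤ continuation, so V_d = 4.2049
Node 0 (S = 40): continuation = 1/1.09·[0.6500·0.4660 + 0.3500·4.2049] = 1.6281; exercise value = 0.0000 ≤ continuation, so V_0 = 1.6281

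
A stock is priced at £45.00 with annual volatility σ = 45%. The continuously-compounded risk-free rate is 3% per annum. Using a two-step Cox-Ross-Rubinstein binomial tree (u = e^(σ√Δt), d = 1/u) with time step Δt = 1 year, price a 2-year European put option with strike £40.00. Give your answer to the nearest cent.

£6.83

CRR parameters: u = e^(σ√Δt) = e^(0.45·√1) = 1.5683, d = 1/u = 0.6376
Per-period rate: rΔt = 0.03·1 = 0.03, so R = e^0.03 = 1.0305
Risk-neutral probability p = (e^0.03 − 0.6376)/(1.5683 − 0.6376) = 0.3928/0.9307 = 0.4221
Terminal stock prices: S_uu = 110.7, S_ud = 45, S_dd = 18.3
Terminal payoffs (K − S): max(-70.68, 0) = 0, max(-5, 0) = 0, max(21.7, 0) = 21.7
Node u (S = 70.57): V_u = e^(−0.03)·[0.4221·0.0000 + 0.5779·0.0000] = 0.0000
Node d (S = 28.69): V_d = e^(−0.03)·[0.4221·0.0000 + 0.5779·21.7044] = 12.1726
Node 0 (S = 45): V_0 = e^(−0.03)·[0.4221·0.0000 + 0.5779·12.1726] = 6.8268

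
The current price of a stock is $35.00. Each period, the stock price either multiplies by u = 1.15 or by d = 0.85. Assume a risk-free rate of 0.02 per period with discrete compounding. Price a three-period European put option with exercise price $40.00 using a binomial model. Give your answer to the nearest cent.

$4.96

Risk-neutral probability p = (1 + 0.02 − 0.85)/(1.15 − 0.85) = 0.1700/0.3000 = 0.5667
Terminal stock prices: S_uuu = 53.23, S_uud = 39.34, S_udd = 29.08, S_ddd = 21.49
Terminal payoffs (K − S): max(-13.23, 0) = 0, max(0.6556, 0) = 0.6556, max(10.92, 0) = 10.92, max(18.51, 0) = 18.51
Node uu (S = 46.29): V_uu = 1/1.02·[0.5667·0.0000 + 0.4333·0.6556] = 0.2785
Node ud (S = 34.21): V_ud = 1/1.02·[0.5667·0.6556 + 0.4333·10.9194] = 5.0032
Node dd (S = 25.29): V_dd = 1/1.02·[0.5667·10.9194 + 0.4333·18.5056] = 13.9282
Node u (S = 40.25): V_u = 1/1.02·[0.5667·0.2785 + 0.4333·5.0032] = 2.2803
Node d (S = 29.75): V_d = 1/1.02·[0.5667·5.0032 + 0.4333·13.9282] = 8.6968
Node 0 (S = 35): V_0 = 1/1.02·[0.5667·2.2803 + 0.4333·8.6968] = 4.9615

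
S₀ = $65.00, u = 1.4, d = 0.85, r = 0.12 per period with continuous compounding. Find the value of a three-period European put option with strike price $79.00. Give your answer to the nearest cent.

Risk-neutral probability p = (e^0.12 − 0.85)/(1.4 − 0.85) = 0.2775/0.5500 = 0.5045
Terminal stock prices: S_uuu = 178.4, S_uud = 108.3, S_udd = 65.75, S_ddd = 39.92
Terminal payoffs (K − S): max(-99.36, 0) = 0, max(-29.29, 0) = 0, max(13.25, 0) = 13.25, max(39.08, 0) = 39.08
Node uu (S = 127.4): V_uu = e^(−0.12)·[0.5045·0.0000 + 0.4955·0.0000] = 0.0000
Node ud (S = 77.35): V_ud = e^(−0.12)·[0.5045·0.0000 + 0.4955·13.2525] = 5.8236
Node dd (S = 46.96): V_dd = e^(−0.12)·[0.5045·13.2525 + 0.4955·39.0819] = 23.1042
Node u (S = 91): V_u = e^(−0.12)·[0.5045·0.0000 + 0.4955·5.8236] = 2.5591
Node d (S = 55.25): V_d = e^(−0.12)·[0.5045·5.8236 + 0.4955·23.1042] = 12.7588
Node 0 (S = 65): V_0 = e^(−0.12)·[0.5045·2.5591 + 0.4955·12.7588] = 6.7518

$6.75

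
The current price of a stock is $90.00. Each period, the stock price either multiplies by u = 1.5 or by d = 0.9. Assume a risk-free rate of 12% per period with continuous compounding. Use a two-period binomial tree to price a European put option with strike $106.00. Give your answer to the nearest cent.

$10.04

Risk-neutral probability p = (e^0.12 − 0.9)/(1.5 − 0.9) = 0.2275/0.6000 = 0.3792
Terminal stock prices: S_uu = 202.5, S_ud = 121.5, S_dd = 72.9
Terminal payoffs (K − S): max(-96.5, 0) = 0, max(-15.5, 0) = 0, max(33.1, 0) = 33.1
Node u (S = 135): V_u = e^(−0.12)·[0.3792·0.0000 + 0.6208·0.0000] = 0.0000
Node d (S = 81): V_d = e^(−0.12)·[0.3792·0.0000 + 0.6208·33.1000] = 18.2260
Node 0 (S = 90): V_0 = e^(−0.12)·[0.3792·0.0000 + 0.6208·18.2260] = 10.0359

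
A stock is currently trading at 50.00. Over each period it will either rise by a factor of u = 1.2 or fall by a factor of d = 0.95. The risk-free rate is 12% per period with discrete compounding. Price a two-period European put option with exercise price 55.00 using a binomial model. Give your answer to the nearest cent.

0.81

Risk-neutral probability p = (1 + 0.12 − 0.95)/(1.2 − 0.95) = 0.1700/0.2500 = 0.6800
Terminal stock prices: S_uu = 72, S_ud = 57, S_dd = 45.12
Terminal payoffs (K − S): max(-17, 0) = 0, max(-2, 0) = 0, max(9.875, 0) = 9.875
Node u (S = 60): V_u = 1/1.12·[0.6800·0.0000 + 0.3200·0.0000] = 0.0000
Node d (S = 47.5): V_d = 1/1.12·[0.6800·0.0000 + 0.3200·9.8750] = 2.8214
Node 0 (S = 50): V_0 = 1/1.12·[0.6800·0.0000 + 0.3200·2.8214] = 0.8061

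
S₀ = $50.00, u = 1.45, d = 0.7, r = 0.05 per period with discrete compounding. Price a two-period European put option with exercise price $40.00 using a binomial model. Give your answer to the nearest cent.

$4.00

Risk-neutral probability p = (1 + 0.05 − 0.7)/(1.45 − 0.7) = 0.3500/0.7500 = 0.4667
Terminal stock prices: S_uu = 105.1, S_ud = 50.75, S_dd = 24.5
Terminal payoffs (K − S): max(-65.12, 0) = 0, max(-10.75, 0) = 0, max(15.5, 0) = 15.5
Node u (S = 72.5): V_u = 1/1.05·[0.4667·0.0000 + 0.5333·0.0000] = 0.0000
Node d (S = 35): V_d = 1/1.05·[0.4667·0.0000 + 0.5333·15.5000] = 7.8730
Node 0 (S = 50): V_0 = 1/1.05·[0.4667·0.0000 + 0.5333·7.8730] = 3.9990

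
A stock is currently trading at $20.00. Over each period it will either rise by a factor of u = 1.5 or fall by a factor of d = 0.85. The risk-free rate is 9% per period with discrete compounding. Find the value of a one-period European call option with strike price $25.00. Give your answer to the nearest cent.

$1.69

Risk-neutral probability p = (1 + 0.09 − 0.85)/(1.5 − 0.85) = 0.2400/0.6500 = 0.3692
Terminal stock prices: S_u = 30, S_d = 17
Terminal payoffs (S − K): max(5, 0) = 5, max(-8, 0) = 0
Node 0 (S = 20): V_0 = 1/1.09·[0.3692·5.0000 + 0.6308·0.0000] = 1.6937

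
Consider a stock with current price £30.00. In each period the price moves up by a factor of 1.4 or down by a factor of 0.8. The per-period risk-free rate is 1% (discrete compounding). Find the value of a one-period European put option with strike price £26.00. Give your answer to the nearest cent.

Risk-neutral probability p = (1 + 0.01 − 0.8)/(1.4 − 0.8) = 0.2100/0.6000 = 0.3500
Terminal stock prices: S_u = 42, S_d = 24
Terminal payoffs (K − S): max(-16, 0) = 0, max(2, 0) = 2
Node 0 (S = 30): V_0 = 1/1.01·[0.3500·0.0000 + 0.6500·2.0000] = 1.2871

£1.29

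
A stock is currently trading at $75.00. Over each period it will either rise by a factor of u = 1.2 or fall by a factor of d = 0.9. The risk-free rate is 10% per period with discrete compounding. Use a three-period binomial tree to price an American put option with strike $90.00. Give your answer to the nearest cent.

$15.00

Risk-neutral probability p = (1 + 0.1 − 0.9)/(1.2 − 0.9) = 0.2000/0.3000 = 0.6667
Terminal stock prices: S_uuu = 129.6, S_uud = 97.2, S_udd = 72.9, S_ddd = 54.68
Terminal payoffs (K − S): max(-39.6, 0) = 0, max(-7.2, 0) = 0, max(17.1, 0) = 17.1, max(35.32, 0) = 35.32
Node uu (S = 108): continuation = 1/1.1·[0.6667·0.0000 + 0.3333·0.0000] = 0.0000; exercise value = 0.0000 ≤ continuation, so V_uu = 0.0000
Node ud (S = 81): continuation = 1/1.1·[0.6667·0.0000 + 0.3333·17.1000] = 5.1818; exercise value = 9.0000 > continuation, so V_ud = 9.0000 (exercise)
Node dd (S = 60.75): continuation = 1/1.1·[0.6667·17.1000 + 0.3333·35.3250] = 21.0682; exercise value = 29.2500 > continuation, so V_dd = 29.2500 (exercise)
Node u (S = 90): continuation = 1/1.1·[0.6667·0.0000 + 0.3333·9.0000] = 2.7273; exercise value = 0.0000 ≤ continuation, so V_u = 2.7273
Node d (S = 67.5): continuation = 1/1.1·[0.6667·9.0000 + 0.3333·29.2500] = 14.3182; exercise value = 22.5000 > continuation, so V_d = 22.5000 (exercise)
Node 0 (S = 75): continuation = 1/1.1·[0.6667·2.7273 + 0.3333·22.5000] = 8.4711; exercise value = 15.0000 > continuation, so V_0 = 15.0000 (exercise)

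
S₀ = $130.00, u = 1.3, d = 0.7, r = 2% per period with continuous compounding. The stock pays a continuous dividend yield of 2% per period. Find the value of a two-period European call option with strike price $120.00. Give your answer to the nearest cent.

Per-period risk-free factor R = e^0.02 = 1.0202; dividend-adjusted growth = e^(0.02−0.02) = 1.0000.
Risk-neutral probability p = (1.0000 − 0.7)/(1.3 − 0.7) = 0.3000/0.6000 = 0.5000
Terminal stock prices: S_uu = 219.7, S_ud = 118.3, S_dd = 63.7
Terminal payoffs (S − K): max(99.7, 0) = 99.7, max(-1.7, 0) = 0, max(-56.3, 0) = 0
Node u (S = 169): V_u = e^(−0.02)·[0.5000·99.7000 + 0.5000·0.0000] = 48.8629
Node d (S = 91): V_d = e^(−0.02)·[0.5000·0.0000 + 0.5000·0.0000] = 0.0000
Node 0 (S = 130): V_0 = e^(−0.02)·[0.5000·48.8629 + 0.5000·0.0000] = 23.9477

$23.95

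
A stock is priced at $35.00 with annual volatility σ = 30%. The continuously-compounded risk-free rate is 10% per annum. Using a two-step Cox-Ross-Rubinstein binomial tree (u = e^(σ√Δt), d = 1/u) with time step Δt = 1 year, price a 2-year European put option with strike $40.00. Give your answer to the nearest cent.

$4.72

CRR parameters: u = e^(σ√Δt) = e^(0.3·√1) = 1.3499, d = 1/u = 0.7408
Per-period rate: rΔt = 0.1·1 = 0.1, so R = e^0.1 = 1.1052
Risk-neutral probability p = (e^0.1 − 0.7408)/(1.3499 − 0.7408) = 0.3644/0.6090 = 0.5982
Terminal stock prices: S_uu = 63.77, S_ud = 35, S_dd = 19.21
Terminal payoffs (K − S): max(-23.77, 0) = 0, max(5, 0) = 5, max(20.79, 0) = 20.79
Node u (S = 47.25): V_u = e^(−0.1)·[0.5982·0.0000 + 0.4018·5.0000] = 1.8176
Node d (S = 25.93): V_d = e^(−0.1)·[0.5982·5.0000 + 0.4018·20.7916] = 10.2649
Node 0 (S = 35): V_0 = e^(−0.1)·[0.5982·1.8176 + 0.4018·10.2649] = 4.7155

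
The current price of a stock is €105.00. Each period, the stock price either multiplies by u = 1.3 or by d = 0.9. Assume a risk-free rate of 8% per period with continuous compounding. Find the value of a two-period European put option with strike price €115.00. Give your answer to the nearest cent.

Risk-neutral probability p = (e^0.08 − 0.9)/(1.3 − 0.9) = 0.1833/0.4000 = 0.4582
Terminal stock prices: S_uu = 177.5, S_ud = 122.9, S_dd = 85.05
Terminal payoffs (K − S): max(-62.45, 0) = 0, max(-7.85, 0) = 0, max(29.95, 0) = 29.95
Node u (S = 136.5): V_u = e^(−0.08)·[0.4582·0.0000 + 0.5418·0.0000] = 0.0000
Node d (S = 94.5): V_d = e^(−0.08)·[0.4582·0.0000 + 0.5418·29.9500] = 14.9788
Node 0 (S = 105): V_0 = e^(−0.08)·[0.4582·0.0000 + 0.5418·14.9788] = 7.4913

€7.49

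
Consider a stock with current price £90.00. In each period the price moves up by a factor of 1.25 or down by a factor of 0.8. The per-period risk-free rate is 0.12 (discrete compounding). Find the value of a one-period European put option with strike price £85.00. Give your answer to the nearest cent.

£3.35

Risk-neutral probability p = (1 + 0.12 − 0.8)/(1.25 − 0.8) = 0.3200/0.4500 = 0.7111
Terminal stock prices: S_u = 112.5, S_d = 72
Terminal payoffs (K − S): max(-27.5, 0) = 0, max(13, 0) = 13
Node 0 (S = 90): V_0 = 1/1.12·[0.7111·0.0000 + 0.2889·13.0000] = 3.3532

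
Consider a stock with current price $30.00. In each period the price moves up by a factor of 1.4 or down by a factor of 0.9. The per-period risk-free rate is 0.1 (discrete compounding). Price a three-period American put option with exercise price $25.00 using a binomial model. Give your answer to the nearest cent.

Risk-neutral probability p = (1 + 0.1 − 0.9)/(1.4 − 0.9) = 0.2000/0.5000 = 0.4000
Terminal stock prices: S_uuu = 82.32, S_uud = 52.92, S_udd = 34.02, S_ddd = 21.87
Terminal payoffs (K − S): max(-57.32, 0) = 0, max(-27.92, 0) = 0, max(-9.02, 0) = 0, max(3.13, 0) = 3.13
Node uu (S = 58.8): continuation = 1/1.1·[0.4000·0.0000 + 0.6000·0.0000] = 0.0000; exercise value = 0.0000 ≤ continuation, so V_uu = 0.0000
Node ud (S = 37.8): continuation = 1/1.1·[0.4000·0.0000 + 0.6000·0.0000] = 0.0000; exercise value = 0.0000 ≤ continuation, so V_ud = 0.0000
Node dd (S = 24.3): continuation = 1/1.1·[0.4000·0.0000 + 0.6000·3.1300] = 1.7073; exercise value = 0.7000 ≤ continuation, so V_dd = 1.7073
Node u (S = 42): continuation = 1/1.1·[0.4000·0.0000 + 0.6000·0.0000] = 0.0000; exercise value = 0.0000 ≤ continuation, so V_u = 0.0000
Node d (S = 27): continuation = 1/1.1·[0.4000·0.0000 + 0.6000·1.7073] = 0.9312; exercise value = 0.0000 ≤ continuation, so V_d = 0.9312
Node 0 (S = 30): continuation = 1/1.1·[0.4000·0.0000 + 0.6000·0.9312] = 0.5079; exercise value = 0.0000 ≤ continuation, so V_0 = 0.5079

$0.51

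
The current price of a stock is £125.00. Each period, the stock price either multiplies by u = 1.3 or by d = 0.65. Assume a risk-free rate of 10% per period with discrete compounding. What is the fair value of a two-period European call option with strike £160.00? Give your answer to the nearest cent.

£20.30

Risk-neutral probability p = (1 + 0.1 − 0.65)/(1.3 − 0.65) = 0.4500/0.6500 = 0.6923
Terminal stock prices: S_uu = 211.3, S_ud = 105.6, S_dd = 52.81
Terminal payoffs (S − K): max(51.25, 0) = 51.25, max(-54.38, 0) = 0, max(-107.2, 0) = 0
Node u (S = 162.5): V_u = 1/1.1·[0.6923·51.2500 + 0.3077·0.0000] = 32.2552
Node d (S = 81.25): V_d = 1/1.1·[0.6923·0.0000 + 0.3077·0.0000] = 0.0000
Node 0 (S = 125): V_0 = 1/1.1·[0.6923·32.2552 + 0.3077·0.0000] = 20.3005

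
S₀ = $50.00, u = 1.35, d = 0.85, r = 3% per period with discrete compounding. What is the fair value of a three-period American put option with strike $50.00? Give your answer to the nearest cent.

Risk-neutral probability p = (1 + 0.03 − 0.85)/(1.35 − 0.85) = 0.1800/0.5000 = 0.3600
Terminal stock prices: S_uuu = 123, S_uud = 77.46, S_udd = 48.77, S_ddd = 30.71
Terminal payoffs (K − S): max(-73.02, 0) = 0, max(-27.46, 0) = 0, max(1.231, 0) = 1.231, max(19.29, 0) = 19.29
Node uu (S = 91.13): continuation = 1/1.03·[0.3600·0.0000 + 0.6400·0.0000] = 0.0000; exercise value = 0.0000 ≤ continuation, so V_uu = 0.0000
Node ud (S = 57.38): continuation = 1/1.03·[0.3600·0.0000 + 0.6400·1.2313] = 0.7650; exercise value = 0.0000 ≤ continuation, so V_ud = 0.7650
Node dd (S = 36.12): continuation = 1/1.03·[0.3600·1.2313 + 0.6400·19.2938] = 12.4187; exercise value = 13.8750 > continuation, so V_dd = 13.8750 (exercise)
Node u (S = 67.5): continuation = 1/1.03·[0.3600·0.0000 + 0.6400·0.7650] = 0.4754; exercise value = 0.0000 ≤ continuation, so V_u = 0.4754
Node d (S = 42.5): continuation = 1/1.03·[0.3600·0.7650 + 0.6400·13.8750] = 8.8888; exercise value = 7.5000 ≤ continuation, so V_d = 8.8888
Node 0 (S = 50): continuation = 1/1.03·[0.3600·0.4754 + 0.6400·8.8888] = 5.6893; exercise value = 0.0000 ≤ continuation, so V_0 = 5.6893

$5.69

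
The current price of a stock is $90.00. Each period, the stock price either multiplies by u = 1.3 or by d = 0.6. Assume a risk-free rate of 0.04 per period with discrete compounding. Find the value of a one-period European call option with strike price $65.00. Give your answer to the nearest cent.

Risk-neutral probability p = (1 + 0.04 − 0.6)/(1.3 − 0.6) = 0.4400/0.7000 = 0.6286
Terminal stock prices: S_u = 117, S_d = 54
Terminal payoffs (S − K): max(52, 0) = 52, max(-11, 0) = 0
Node 0 (S = 90): V_0 = 1/1.04·[0.6286·52.0000 + 0.3714·0.0000] = 31.4286

$31.43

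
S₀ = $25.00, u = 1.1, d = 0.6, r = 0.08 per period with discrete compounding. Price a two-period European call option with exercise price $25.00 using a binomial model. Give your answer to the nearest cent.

Risk-neutral probability p = (1 + 0.08 − 0.6)/(1.1 − 0.6) = 0.4800/0.5000 = 0.9600
Terminal stock prices: S_uu = 30.25, S_ud = 16.5, S_dd = 9
Terminal payoffs (S − K): max(5.25, 0) = 5.25, max(-8.5, 0) = 0, max(-16, 0) = 0
Node u (S = 27.5): V_u = 1/1.08·[0.9600·5.2500 + 0.0400·0.0000] = 4.6667
Node d (S = 15): V_d = 1/1.08·[0.9600·0.0000 + 0.0400·0.0000] = 0.0000
Node 0 (S = 25): V_0 = 1/1.08·[0.9600·4.6667 + 0.0400·0.0000] = 4.1481

$4.15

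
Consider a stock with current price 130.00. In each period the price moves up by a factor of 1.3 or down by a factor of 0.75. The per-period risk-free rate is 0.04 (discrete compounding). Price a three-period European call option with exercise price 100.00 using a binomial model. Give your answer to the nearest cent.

46.89

Risk-neutral probability p = (1 + 0.04 − 0.75)/(1.3 − 0.75) = 0.2900/0.5500 = 0.5273
Terminal stock prices: S_uuu = 285.6, S_uud = 164.8, S_udd = 95.06, S_ddd = 54.84
Terminal payoffs (S − K): max(185.6, 0) = 185.6, max(64.78, 0) = 64.78, max(-4.938, 0) = 0, max(-45.16, 0) = 0
Node uu (S = 219.7): V_uu = 1/1.04·[0.5273·185.6100 + 0.4727·64.7750] = 123.5462
Node ud (S = 126.8): V_ud = 1/1.04·[0.5273·64.7750 + 0.4727·0.0000] = 32.8405
Node dd (S = 73.12): V_dd = 1/1.04·[0.5273·0.0000 + 0.4727·0.0000] = 0.0000
Node u (S = 169): V_u = 1/1.04·[0.5273·123.5462 + 0.4727·32.8405] = 77.5645
Node d (S = 97.5): V_d = 1/1.04·[0.5273·32.8405 + 0.4727·0.0000] = 16.6499
Node 0 (S = 130): V_0 = 1/1.04·[0.5273·77.5645 + 0.4727·16.6499] = 46.8928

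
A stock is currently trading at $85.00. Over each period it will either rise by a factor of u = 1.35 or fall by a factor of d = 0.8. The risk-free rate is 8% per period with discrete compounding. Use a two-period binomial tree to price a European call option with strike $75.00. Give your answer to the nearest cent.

Risk-neutral probability p = (1 + 0.08 − 0.8)/(1.35 − 0.8) = 0.2800/0.5500 = 0.5091
Terminal stock prices: S_uu = 154.9, S_ud = 91.8, S_dd = 54.4
Terminal payoffs (S − K): max(79.91, 0) = 79.91, max(16.8, 0) = 16.8, max(-20.6, 0) = 0
Node u (S = 114.8): V_u = 1/1.08·[0.5091·79.9125 + 0.4909·16.8000] = 45.3056
Node d (S = 68): V_d = 1/1.08·[0.5091·16.8000 + 0.4909·0.0000] = 7.9192
Node 0 (S = 85): V_0 = 1/1.08·[0.5091·45.3056 + 0.4909·7.9192] = 24.9558

$24.96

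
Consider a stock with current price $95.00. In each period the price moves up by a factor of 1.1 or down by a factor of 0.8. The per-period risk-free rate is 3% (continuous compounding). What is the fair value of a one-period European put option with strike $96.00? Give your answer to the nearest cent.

Risk-neutral probability p = (e^0.03 − 0.8)/(1.1 − 0.8) = 0.2305/0.3000 = 0.7682
Terminal stock prices: S_u = 104.5, S_d = 76
Terminal payoffs (K − S): max(-8.5, 0) = 0, max(20, 0) = 20
Node 0 (S = 95): V_0 = e^(−0.03)·[0.7682·0.0000 + 0.2318·20.0000] = 4.4993

$4.50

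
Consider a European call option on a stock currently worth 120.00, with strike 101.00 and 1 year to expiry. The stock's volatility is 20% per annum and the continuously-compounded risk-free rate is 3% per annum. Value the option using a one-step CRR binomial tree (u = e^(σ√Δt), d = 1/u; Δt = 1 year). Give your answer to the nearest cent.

CRR parameters: u = e^(σ√Δt) = e^(0.2·√1) = 1.2214, d = 1/u = 0.8187
Per-period rate: rΔt = 0.03·1 = 0.03, so R = e^0.03 = 1.0305
Risk-neutral probability p = (e^0.03 − 0.8187)/(1.2214 − 0.8187) = 0.2117/0.4027 = 0.5258
Terminal stock prices: S_u = 146.6, S_d = 98.25
Terminal payoffs (S − K): max(45.57, 0) = 45.57, max(-2.752, 0) = 0
Node 0 (S = 120): V_0 = e^(−0.03)·[0.5258·45.5683 + 0.4742·0.0000] = 23.2516

23.25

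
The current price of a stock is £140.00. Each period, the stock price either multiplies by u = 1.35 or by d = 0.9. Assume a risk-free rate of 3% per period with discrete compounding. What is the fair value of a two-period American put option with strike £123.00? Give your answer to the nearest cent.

Risk-neutral probability p = (1 + 0.03 − 0.9)/(1.35 − 0.9) = 0.1300/0.4500 = 0.2889
Terminal stock prices: S_uu = 255.2, S_ud = 170.1, S_dd = 113.4
Terminal payoffs (K − S): max(-132.2, 0) = 0, max(-47.1, 0) = 0, max(9.6, 0) = 9.6
Node u (S = 189): continuation = 1/1.03·[0.2889·0.0000 + 0.7111·0.0000] = 0.0000; exercise value = 0.0000 ≤ continuation, so V_u = 0.0000
Node d (S = 126): continuation = 1/1.03·[0.2889·0.0000 + 0.7111·9.6000] = 6.6278; exercise value = 0.0000 ≤ continuation, so V_d = 6.6278
Node 0 (S = 140): continuation = 1/1.03·[0.2889·0.0000 + 0.7111·6.6278] = 4.5758; exercise value = 0.0000 ≤ continuation, so V_0 = 4.5758

£4.58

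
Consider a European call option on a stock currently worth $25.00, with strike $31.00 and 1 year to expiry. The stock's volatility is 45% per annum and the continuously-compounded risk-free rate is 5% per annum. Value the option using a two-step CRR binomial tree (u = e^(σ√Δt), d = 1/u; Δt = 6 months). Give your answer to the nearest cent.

$3.27

CRR parameters: u = e^(σ√Δt) = e^(0.45·√0.5) = 1.3746, d = 1/u = 0.7275
Per-period rate: rΔt = 0.05·0.5 = 0.025, so R = e^0.025 = 1.0253
Risk-neutral probability p = (e^0.025 − 0.7275)/(1.3746 − 0.7275) = 0.2979/0.6472 = 0.4602
Terminal stock prices: S_uu = 47.24, S_ud = 25, S_dd = 13.23
Terminal payoffs (S − K): max(16.24, 0) = 16.24, max(-6, 0) = 0, max(-17.77, 0) = 0
Node u (S = 34.37): V_u = e^(−0.025)·[0.4602·16.2415 + 0.5398·0.0000] = 7.2903
Node d (S = 18.19): V_d = e^(−0.025)·[0.4602·0.0000 + 0.5398·0.0000] = 0.0000
Node 0 (S = 25): V_0 = e^(−0.025)·[0.4602·7.2903 + 0.5398·0.0000] = 3.2724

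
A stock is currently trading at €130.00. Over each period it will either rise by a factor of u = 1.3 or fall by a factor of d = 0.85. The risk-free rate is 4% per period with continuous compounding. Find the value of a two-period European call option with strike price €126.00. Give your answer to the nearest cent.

Risk-neutral probability p = (e^0.04 − 0.85)/(1.3 − 0.85) = 0.1908/0.4500 = 0.4240
Terminal stock prices: S_uu = 219.7, S_ud = 143.7, S_dd = 93.92
Terminal payoffs (S − K): max(93.7, 0) = 93.7, max(17.65, 0) = 17.65, max(-32.08, 0) = 0
Node u (S = 169): V_u = e^(−0.04)·[0.4240·93.7000 + 0.5760·17.6500] = 47.9405
Node d (S = 110.5): V_d = e^(−0.04)·[0.4240·17.6500 + 0.5760·0.0000] = 7.1906
Node 0 (S = 130): V_0 = e^(−0.04)·[0.4240·47.9405 + 0.5760·7.1906] = 23.5101

€23.51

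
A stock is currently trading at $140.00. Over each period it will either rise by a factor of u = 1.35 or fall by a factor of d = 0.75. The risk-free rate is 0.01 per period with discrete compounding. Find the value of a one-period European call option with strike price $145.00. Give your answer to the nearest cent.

Risk-neutral probability p = (1 + 0.01 − 0.75)/(1.35 − 0.75) = 0.2600/0.6000 = 0.4333
Terminal stock prices: S_u = 189, S_d = 105
Terminal payoffs (S − K): max(44, 0) = 44, max(-40, 0) = 0
Node 0 (S = 140): V_0 = 1/1.01·[0.4333·44.0000 + 0.5667·0.0000] = 18.8779

$18.88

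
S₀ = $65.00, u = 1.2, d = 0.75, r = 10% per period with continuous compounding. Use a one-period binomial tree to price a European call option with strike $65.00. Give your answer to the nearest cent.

$9.28

Risk-neutral probability p = (e^0.1 − 0.75)/(1.2 − 0.75) = 0.3552/0.4500 = 0.7893
Terminal stock prices: S_u = 78, S_d = 48.75
Terminal payoffs (S − K): max(13, 0) = 13, max(-16.25, 0) = 0
Node 0 (S = 65): V_0 = e^(−0.1)·[0.7893·13.0000 + 0.2107·0.0000] = 9.2841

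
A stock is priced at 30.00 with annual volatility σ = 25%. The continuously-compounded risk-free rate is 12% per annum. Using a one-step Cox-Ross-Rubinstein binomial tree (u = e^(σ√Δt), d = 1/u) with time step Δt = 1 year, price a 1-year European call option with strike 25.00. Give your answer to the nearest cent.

8.28

CRR parameters: u = e^(σ√Δt) = e^(0.25·√1) = 1.2840, d = 1/u = 0.7788
Per-period rate: rΔt = 0.12·1 = 0.12, so R = e^0.12 = 1.1275
Risk-neutral probability p = (e^0.12 − 0.7788)/(1.2840 − 0.7788) = 0.3487/0.5052 = 0.6902
Terminal stock prices: S_u = 38.52, S_d = 23.36
Terminal payoffs (S − K): max(13.52, 0) = 13.52, max(-1.636, 0) = 0
Node 0 (S = 30): V_0 = e^(−0.12)·[0.6902·13.5208 + 0.3098·0.0000] = 8.2765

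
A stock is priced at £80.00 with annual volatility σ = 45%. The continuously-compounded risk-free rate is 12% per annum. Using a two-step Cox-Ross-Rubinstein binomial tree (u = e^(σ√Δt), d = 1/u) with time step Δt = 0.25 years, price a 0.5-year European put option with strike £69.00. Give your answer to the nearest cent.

CRR parameters: u = e^(σ√Δt) = e^(0.45·√0.25) = 1.2523, d = 1/u = 0.7985
Per-period rate: rΔt = 0.12·0.25 = 0.03, so R = e^0.03 = 1.0305
Risk-neutral probability p = (e^0.03 − 0.7985)/(1.2523 − 0.7985) = 0.2319/0.4538 = 0.5111
Terminal stock prices: S_uu = 125.5, S_ud = 80, S_dd = 51.01
Terminal payoffs (K − S): max(-56.46, 0) = 0, max(-11, 0) = 0, max(17.99, 0) = 17.99
Node u (S = 100.2): V_u = e^(−0.03)·[0.5111·0.0000 + 0.4889·0.0000] = 0.0000
Node d (S = 63.88): V_d = e^(−0.03)·[0.5111·0.0000 + 0.4889·17.9897] = 8.5353
Node 0 (S = 80): V_0 = e^(−0.03)·[0.5111·0.0000 + 0.4889·8.5353] = 4.0496

£4.05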